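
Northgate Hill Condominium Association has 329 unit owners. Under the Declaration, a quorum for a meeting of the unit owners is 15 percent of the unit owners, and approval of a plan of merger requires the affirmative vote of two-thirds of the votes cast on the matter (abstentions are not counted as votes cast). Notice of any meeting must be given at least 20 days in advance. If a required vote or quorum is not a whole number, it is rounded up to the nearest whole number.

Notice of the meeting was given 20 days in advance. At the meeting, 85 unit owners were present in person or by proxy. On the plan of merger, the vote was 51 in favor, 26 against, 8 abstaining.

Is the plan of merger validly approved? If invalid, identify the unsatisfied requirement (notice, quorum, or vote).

Invalid — vote requirement not satisfied.

Notice: 20 days given; 20 required. Satisfied.
Quorum: 15% of 329 = 49.35, rounded up to 50; 85 present. Satisfied.
Vote: requires two-thirds of the votes cast (85 − 8 abstaining = 77); 2/3 of 77 = 51.33, rounded up to 52, so 52 needed; 51 in favor. Not satisfied.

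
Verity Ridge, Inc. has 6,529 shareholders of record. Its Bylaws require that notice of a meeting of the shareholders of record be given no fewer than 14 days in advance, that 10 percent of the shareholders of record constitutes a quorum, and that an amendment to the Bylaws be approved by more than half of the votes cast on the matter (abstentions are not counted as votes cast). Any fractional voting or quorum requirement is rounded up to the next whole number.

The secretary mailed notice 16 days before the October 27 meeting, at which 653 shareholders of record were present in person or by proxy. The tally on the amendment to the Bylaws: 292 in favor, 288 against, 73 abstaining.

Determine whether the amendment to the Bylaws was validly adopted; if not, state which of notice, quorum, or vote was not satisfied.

Notice: 16 days given; 14 required. Satisfied.
Quorum: 10% of 6,529 = 652.90, rounded up to 653; 653 present. Satisfied.
Vote: requires a majority of the votes cast (653 − 73 abstaining = 580); a majority of 580 is 291, so 291 needed; 292 in favor. Satisfied.

Valid — all requirements satisfied.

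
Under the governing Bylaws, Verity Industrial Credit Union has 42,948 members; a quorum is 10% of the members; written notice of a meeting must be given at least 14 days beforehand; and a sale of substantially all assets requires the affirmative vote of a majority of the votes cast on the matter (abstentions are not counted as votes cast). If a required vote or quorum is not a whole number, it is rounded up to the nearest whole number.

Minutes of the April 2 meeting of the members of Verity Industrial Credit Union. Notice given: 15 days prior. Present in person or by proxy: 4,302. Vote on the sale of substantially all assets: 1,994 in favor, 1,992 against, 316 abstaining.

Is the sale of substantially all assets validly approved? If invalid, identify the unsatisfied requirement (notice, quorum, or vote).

Notice: 15 days given; 14 required. Satisfied.
Quorum: 10% of 42,948 = 4,294.80, rounded up to 4,295; 4,302 present. Satisfied.
Vote: requires a majority of the votes cast (4,302 − 316 abstaining = 3,986); a majority of 3986 is 1994, so 1,994 needed; 1,994 in favor. Satisfied.

Valid — all requirements satisfied.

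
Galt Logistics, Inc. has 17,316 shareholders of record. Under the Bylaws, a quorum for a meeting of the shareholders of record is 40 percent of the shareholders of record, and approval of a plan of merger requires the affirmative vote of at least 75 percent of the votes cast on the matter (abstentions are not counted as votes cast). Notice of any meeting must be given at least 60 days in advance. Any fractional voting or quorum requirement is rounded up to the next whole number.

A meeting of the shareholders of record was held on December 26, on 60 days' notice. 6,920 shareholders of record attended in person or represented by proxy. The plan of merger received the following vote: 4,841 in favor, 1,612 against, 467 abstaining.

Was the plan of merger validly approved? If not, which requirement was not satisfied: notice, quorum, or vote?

Notice: 60 days given; 60 required. Satisfied.
Quorum: 40% of 17,316 = 6,926.40, rounded up to 6,927; 6,920 present. Not satisfied.
Vote: requires three-fourths of the votes cast (6,920 − 467 abstaining = 6,453); 3/4 of 6453 = 4839.75, rounded up to 4840, so 4,840 needed; 4,841 in favor. Satisfied.

Invalid — quorum requirement not satisfied.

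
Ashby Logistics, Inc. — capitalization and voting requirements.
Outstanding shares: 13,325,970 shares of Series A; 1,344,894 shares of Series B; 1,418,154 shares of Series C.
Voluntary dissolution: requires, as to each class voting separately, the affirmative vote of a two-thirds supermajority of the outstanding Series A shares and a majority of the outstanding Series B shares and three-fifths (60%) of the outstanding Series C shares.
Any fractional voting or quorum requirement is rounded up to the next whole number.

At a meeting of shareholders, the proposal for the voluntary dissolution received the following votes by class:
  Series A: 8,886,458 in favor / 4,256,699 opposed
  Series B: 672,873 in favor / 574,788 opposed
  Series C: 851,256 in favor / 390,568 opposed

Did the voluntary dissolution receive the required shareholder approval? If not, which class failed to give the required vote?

Approved — every class gave the required vote.

Series A: 2/3 of 13325970 = 8883980; 8,883,980 required, 8,886,458 in favor — approved.
Series B: a majority of 1344894 is 672448; 672,448 required, 672,873 in favor — approved.
Series C: 3/5 of 1418154 = 850892.40, rounded up to 850893; 850,893 required, 851,256 in favor — approved.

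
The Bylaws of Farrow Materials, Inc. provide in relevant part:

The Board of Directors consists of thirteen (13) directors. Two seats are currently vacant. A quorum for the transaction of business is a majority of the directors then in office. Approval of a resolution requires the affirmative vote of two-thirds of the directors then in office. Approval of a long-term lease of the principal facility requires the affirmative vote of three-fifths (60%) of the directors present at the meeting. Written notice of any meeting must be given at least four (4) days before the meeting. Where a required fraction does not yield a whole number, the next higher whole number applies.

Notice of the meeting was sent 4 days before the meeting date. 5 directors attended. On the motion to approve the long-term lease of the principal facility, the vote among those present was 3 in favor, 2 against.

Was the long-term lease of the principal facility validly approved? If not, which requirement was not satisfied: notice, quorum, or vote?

Notice: 4 days given; 4 required (4 ≥ 4). Satisfied.
Quorum: 5 present; quorum is 6. Not satisfied.
Vote: the long-term lease of the principal facility requires three-fifths of the directors present (5). 3/5 of 5 = 3, so 3 affirmative votes are needed; 3 voted in favor. Satisfied. (Moot — without a quorum no business can be validly transacted.)

Invalid — quorum requirement not satisfied.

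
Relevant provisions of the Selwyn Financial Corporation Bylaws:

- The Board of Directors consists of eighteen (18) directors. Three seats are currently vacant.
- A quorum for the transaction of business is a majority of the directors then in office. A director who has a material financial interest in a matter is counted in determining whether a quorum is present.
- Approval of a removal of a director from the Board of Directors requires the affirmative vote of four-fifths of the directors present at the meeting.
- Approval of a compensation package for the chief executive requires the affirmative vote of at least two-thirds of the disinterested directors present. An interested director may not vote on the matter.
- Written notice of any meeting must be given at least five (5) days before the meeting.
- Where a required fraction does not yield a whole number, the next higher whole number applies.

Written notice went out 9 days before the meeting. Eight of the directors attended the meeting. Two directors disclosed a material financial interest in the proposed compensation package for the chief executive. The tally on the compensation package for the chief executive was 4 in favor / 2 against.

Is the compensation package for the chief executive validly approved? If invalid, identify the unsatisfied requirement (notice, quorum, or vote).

Notice: 9 days given; 5 required (9 ≥ 5). Satisfied.
Quorum: 8 present (interested directors count toward quorum); quorum is 8. Satisfied.
Vote: the compensation package for the chief executive requires two-thirds of the disinterested directors present (8 − 2 = 6). 2/3 of 6 = 4, so 4 affirmative votes are needed; 4 voted in favor. Satisfied.

Valid — all requirements satisfied.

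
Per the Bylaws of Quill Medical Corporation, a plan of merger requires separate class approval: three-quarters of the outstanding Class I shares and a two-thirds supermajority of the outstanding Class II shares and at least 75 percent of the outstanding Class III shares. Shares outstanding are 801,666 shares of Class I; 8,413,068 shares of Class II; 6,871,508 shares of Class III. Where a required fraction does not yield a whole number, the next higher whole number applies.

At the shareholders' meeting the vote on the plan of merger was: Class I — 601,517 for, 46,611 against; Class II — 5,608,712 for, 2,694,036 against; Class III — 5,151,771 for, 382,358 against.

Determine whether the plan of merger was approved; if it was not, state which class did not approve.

Not approved — the Class III shares did not give the required vote.

Class I: 3/4 of 801666 = 601249.50, rounded up to 601250; 601,250 required, 601,517 in favor — approved.
Class II: 2/3 of 8413068 = 5608712; 5,608,712 required, 5,608,712 in favor — approved.
Class III: 3/4 of 6871508 = 5153631; 5,153,631 required, 5,151,771 in favor — not approved.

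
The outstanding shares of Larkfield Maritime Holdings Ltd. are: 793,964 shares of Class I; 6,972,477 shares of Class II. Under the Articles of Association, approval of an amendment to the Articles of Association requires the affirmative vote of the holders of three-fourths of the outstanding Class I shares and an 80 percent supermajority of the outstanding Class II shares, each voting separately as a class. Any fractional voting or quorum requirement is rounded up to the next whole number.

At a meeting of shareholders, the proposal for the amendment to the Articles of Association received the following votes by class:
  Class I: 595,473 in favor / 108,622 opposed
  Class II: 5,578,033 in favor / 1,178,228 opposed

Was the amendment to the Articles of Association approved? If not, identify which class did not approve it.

Approved — every class gave the required vote.

Class I: 3/4 of 793964 = 595473; 595,473 required, 595,473 in favor — approved.
Class II: 4/5 of 6972477 = 5577981.60, rounded up to 5577982; 5,577,982 required, 5,578,033 in favor — approved.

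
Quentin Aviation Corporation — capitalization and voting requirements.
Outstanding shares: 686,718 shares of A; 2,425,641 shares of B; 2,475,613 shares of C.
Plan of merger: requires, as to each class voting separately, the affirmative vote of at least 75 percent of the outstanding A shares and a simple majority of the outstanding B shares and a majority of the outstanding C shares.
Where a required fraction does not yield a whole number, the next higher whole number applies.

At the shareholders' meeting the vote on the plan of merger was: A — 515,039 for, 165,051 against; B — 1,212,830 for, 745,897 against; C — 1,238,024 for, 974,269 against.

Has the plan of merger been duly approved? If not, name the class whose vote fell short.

A: 3/4 of 686718 = 515038.50, rounded up to 515039; 515,039 required, 515,039 in favor — approved.
B: a majority of 2425641 is 1212821; 1,212,821 required, 1,212,830 in favor — approved.
C: a majority of 2475613 is 1237807; 1,237,807 required, 1,238,024 in favor — approved.

Approved — every class gave the required vote.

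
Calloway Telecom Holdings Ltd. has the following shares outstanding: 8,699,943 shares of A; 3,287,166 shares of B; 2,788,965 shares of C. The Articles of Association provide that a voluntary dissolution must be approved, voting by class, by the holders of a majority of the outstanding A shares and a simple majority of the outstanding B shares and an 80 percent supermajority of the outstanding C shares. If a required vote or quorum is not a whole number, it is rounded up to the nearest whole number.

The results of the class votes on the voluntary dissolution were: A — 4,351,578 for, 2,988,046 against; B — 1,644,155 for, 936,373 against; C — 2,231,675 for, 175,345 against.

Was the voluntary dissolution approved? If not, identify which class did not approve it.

Approved — every class gave the required vote.

A: a majority of 8699943 is 4349972; 4,349,972 required, 4,351,578 in favor — approved.
B: a majority of 3287166 is 1643584; 1,643,584 required, 1,644,155 in favor — approved.
C: 4/5 of 2788965 = 2231172; 2,231,172 required, 2,231,675 in favor — approved.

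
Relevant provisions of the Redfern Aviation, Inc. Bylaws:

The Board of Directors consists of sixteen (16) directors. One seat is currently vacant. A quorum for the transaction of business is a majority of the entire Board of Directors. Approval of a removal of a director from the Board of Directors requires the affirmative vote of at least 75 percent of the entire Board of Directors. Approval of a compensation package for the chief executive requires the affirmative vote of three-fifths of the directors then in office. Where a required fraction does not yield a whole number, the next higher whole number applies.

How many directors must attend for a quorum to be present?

A majority of 16 is 9.

9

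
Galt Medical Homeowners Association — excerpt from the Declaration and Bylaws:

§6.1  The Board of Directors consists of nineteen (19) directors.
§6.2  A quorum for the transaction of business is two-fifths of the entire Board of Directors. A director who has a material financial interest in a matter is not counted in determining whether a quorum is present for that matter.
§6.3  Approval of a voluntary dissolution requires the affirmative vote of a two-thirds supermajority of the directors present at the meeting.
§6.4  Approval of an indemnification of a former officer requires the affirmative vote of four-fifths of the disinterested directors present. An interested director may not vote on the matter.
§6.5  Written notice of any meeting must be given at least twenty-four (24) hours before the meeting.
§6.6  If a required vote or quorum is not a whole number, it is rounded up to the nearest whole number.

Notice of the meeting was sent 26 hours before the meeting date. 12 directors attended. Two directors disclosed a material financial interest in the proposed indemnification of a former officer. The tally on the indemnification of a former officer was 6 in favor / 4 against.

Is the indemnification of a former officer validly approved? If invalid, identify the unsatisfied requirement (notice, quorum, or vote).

Notice: 26 hours given; 24 required (26 ≥ 24). Satisfied.
Quorum: 12 present, but the 2 interested directors do not count, leaving 10. Quorum is 8. Satisfied.
Vote: the indemnification of a former officer requires four-fifths of the disinterested directors present (12 − 2 = 10). 4/5 of 10 = 8, so 8 affirmative votes are needed; 6 voted in favor. Not satisfied.

Invalid — vote requirement not satisfied.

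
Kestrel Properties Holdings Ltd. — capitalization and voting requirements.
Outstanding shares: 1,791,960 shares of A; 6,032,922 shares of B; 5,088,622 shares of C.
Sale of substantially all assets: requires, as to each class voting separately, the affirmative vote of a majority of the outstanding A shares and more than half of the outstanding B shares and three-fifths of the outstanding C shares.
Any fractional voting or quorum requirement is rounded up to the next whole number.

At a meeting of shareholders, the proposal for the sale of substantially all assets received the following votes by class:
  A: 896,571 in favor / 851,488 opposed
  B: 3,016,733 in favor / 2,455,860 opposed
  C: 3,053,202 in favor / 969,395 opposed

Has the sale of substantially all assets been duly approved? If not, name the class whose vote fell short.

A: a majority of 1791960 is 895981; 895,981 required, 896,571 in favor — approved.
B: a majority of 6032922 is 3016462; 3,016,462 required, 3,016,733 in favor — approved.
C: 3/5 of 5088622 = 3053173.20, rounded up to 3053174; 3,053,174 required, 3,053,202 in favor — approved.

Approved — every class gave the required vote.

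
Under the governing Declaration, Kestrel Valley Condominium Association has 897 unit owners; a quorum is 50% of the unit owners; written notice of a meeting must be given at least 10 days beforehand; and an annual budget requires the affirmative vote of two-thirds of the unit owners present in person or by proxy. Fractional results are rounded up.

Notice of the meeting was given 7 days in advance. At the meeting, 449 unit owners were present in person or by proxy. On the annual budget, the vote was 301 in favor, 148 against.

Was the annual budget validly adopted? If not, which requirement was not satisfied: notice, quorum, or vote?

Invalid — notice requirement not satisfied.

Notice: 7 days given; 10 required. Not satisfied.
Quorum: 50% of 897 = 448.50, rounded up to 449; 449 present. Satisfied.
Vote: requires two-thirds of those present (449); 2/3 of 449 = 299.33, rounded up to 300, so 300 needed; 301 in favor. Satisfied.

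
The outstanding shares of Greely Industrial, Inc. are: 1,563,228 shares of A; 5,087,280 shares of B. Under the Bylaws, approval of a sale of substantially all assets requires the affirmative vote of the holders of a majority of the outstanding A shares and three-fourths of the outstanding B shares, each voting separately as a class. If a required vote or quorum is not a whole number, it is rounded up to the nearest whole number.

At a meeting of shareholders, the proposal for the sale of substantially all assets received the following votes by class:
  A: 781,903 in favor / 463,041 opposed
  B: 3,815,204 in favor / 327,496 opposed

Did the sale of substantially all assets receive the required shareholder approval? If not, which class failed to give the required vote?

Not approved — the B shares did not give the required vote.

A: a majority of 1563228 is 781615; 781,615 required, 781,903 in favor — approved.
B: 3/4 of 5087280 = 3815460; 3,815,460 required, 3,815,204 in favor — not approved.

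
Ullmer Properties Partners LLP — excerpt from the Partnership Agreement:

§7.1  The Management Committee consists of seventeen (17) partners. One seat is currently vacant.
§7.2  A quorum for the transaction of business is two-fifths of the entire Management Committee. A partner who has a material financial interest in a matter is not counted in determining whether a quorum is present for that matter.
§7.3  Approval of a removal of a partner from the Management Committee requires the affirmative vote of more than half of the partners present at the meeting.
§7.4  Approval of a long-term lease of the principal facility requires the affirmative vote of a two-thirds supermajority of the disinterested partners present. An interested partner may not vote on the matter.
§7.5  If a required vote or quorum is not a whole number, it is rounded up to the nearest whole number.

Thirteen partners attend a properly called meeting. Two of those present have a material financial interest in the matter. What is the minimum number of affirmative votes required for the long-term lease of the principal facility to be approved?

The long-term lease of the principal facility requires two-thirds of the disinterested partners present (13 − 2 = 11).
2/3 of 11 = 7.33, rounded up to 8.

8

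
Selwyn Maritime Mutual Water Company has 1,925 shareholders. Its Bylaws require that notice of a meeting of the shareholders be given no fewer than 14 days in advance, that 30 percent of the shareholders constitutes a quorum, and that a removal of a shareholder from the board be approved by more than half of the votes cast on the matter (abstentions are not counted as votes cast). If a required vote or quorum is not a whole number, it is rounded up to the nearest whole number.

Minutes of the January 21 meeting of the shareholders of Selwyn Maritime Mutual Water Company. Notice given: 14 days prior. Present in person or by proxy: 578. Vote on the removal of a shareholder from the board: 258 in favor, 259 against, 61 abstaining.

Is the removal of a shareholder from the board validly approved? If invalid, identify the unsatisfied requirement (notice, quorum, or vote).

Invalid — vote requirement not satisfied.

Notice: 14 days given; 14 required. Satisfied.
Quorum: 30% of 1,925 = 577.50, rounded up to 578; 578 present. Satisfied.
Vote: requires a majority of the votes cast (578 − 61 abstaining = 517); a majority of 517 is 259, so 259 needed; 258 in favor. Not satisfied.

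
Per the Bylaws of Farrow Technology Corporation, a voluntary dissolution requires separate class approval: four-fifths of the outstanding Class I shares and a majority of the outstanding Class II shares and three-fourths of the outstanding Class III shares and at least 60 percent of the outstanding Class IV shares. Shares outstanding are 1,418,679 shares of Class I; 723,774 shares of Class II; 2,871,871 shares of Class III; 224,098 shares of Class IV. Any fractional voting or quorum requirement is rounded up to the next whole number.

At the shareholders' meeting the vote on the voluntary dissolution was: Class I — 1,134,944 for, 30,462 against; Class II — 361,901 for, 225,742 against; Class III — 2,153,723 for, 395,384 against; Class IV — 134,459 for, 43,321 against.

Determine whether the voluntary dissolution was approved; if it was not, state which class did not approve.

Not approved — the Class III shares did not give the required vote.

Class I: 4/5 of 1418679 = 1134943.20, rounded up to 1134944; 1,134,944 required, 1,134,944 in favor — approved.
Class II: a majority of 723774 is 361888; 361,888 required, 361,901 in favor — approved.
Class III: 3/4 of 2871871 = 2153903.25, rounded up to 2153904; 2,153,904 required, 2,153,723 in favor — not approved.
Class IV: 3/5 of 224098 = 134458.80, rounded up to 134459; 134,459 required, 134,459 in favor — approved.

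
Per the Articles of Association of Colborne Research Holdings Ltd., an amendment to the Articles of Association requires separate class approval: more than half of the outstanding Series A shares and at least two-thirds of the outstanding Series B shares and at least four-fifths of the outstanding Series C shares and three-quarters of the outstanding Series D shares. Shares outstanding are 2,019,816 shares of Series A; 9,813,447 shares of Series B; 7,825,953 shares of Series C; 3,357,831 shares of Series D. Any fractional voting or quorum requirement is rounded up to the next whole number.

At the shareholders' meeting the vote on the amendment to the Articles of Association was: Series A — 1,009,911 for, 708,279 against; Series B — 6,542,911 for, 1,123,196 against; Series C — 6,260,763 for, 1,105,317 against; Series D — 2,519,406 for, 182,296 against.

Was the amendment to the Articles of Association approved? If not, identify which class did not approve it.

Approved — every class gave the required vote.

Series A: a majority of 2019816 is 1009909; 1,009,909 required, 1,009,911 in favor — approved.
Series B: 2/3 of 9813447 = 6542298; 6,542,298 required, 6,542,911 in favor — approved.
Series C: 4/5 of 7825953 = 6260762.40, rounded up to 6260763; 6,260,763 required, 6,260,763 in favor — approved.
Series D: 3/4 of 3357831 = 2518373.25, rounded up to 2518374; 2,518,374 required, 2,519,406 in favor — approved.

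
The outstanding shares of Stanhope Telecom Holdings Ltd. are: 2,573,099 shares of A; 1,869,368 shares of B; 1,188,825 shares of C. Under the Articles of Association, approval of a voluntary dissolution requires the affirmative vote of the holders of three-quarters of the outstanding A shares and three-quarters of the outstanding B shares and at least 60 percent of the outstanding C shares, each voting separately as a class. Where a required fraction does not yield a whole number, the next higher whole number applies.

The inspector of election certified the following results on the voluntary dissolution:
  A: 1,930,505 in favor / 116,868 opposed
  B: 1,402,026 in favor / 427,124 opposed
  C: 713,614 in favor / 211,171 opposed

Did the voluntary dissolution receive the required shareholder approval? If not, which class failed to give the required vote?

Approved — every class gave the required vote.

A: 3/4 of 2573099 = 1929824.25, rounded up to 1929825; 1,929,825 required, 1,930,505 in favor — approved.
B: 3/4 of 1869368 = 1402026; 1,402,026 required, 1,402,026 in favor — approved.
C: 3/5 of 1188825 = 713295; 713,295 required, 713,614 in favor — approved.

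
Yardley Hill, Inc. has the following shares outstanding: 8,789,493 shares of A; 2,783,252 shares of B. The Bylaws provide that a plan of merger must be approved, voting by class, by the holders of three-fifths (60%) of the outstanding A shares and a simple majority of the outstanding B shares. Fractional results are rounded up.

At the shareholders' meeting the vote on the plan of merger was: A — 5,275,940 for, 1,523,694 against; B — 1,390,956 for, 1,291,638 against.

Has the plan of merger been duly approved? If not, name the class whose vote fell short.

Not approved — the B shares did not give the required vote.

A: 3/5 of 8789493 = 5273695.80, rounded up to 5273696; 5,273,696 required, 5,275,940 in favor — approved.
B: a majority of 2783252 is 1391627; 1,391,627 required, 1,390,956 in favor — not approved.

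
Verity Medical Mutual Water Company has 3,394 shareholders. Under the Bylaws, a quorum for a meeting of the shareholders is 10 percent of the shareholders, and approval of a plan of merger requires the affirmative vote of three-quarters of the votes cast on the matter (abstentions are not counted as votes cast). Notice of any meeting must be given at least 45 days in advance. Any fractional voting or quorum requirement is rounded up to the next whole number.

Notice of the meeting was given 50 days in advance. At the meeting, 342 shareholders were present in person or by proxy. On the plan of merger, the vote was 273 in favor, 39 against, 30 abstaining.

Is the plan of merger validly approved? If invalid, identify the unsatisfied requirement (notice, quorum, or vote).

Valid — all requirements satisfied.

Notice: 50 days given; 45 required. Satisfied.
Quorum: 10% of 3,394 = 339.40, rounded up to 340; 342 present. Satisfied.
Vote: requires three-fourths of the votes cast (342 − 30 abstaining = 312); 3/4 of 312 = 234, so 234 needed; 273 in favor. Satisfied.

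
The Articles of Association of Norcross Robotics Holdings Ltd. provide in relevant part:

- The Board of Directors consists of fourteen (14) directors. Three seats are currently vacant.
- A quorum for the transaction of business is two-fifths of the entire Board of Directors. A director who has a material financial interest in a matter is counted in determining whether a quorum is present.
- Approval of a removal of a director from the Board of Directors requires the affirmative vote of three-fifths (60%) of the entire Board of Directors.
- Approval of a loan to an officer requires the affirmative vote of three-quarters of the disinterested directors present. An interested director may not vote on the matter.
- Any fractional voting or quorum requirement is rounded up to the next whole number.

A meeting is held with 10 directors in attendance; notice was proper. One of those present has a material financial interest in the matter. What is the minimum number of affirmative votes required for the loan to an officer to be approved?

The loan to an officer requires three-fourths of the disinterested directors present (10 − 1 = 9).
3/4 of 9 = 6.75, rounded up to 7.

7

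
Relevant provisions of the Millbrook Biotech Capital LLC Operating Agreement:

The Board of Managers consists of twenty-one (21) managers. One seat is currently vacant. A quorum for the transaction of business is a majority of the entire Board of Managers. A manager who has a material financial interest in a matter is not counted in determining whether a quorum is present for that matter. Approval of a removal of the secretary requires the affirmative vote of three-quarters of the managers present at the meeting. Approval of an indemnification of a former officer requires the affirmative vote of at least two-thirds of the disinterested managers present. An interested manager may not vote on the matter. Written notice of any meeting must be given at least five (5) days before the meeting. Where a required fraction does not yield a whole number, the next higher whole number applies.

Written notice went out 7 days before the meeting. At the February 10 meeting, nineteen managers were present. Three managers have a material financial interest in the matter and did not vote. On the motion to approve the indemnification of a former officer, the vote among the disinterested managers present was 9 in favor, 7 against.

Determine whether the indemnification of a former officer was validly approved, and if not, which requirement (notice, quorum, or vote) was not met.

Invalid — vote requirement not satisfied.

Notice: 7 days given; 5 required (7 ≥ 5). Satisfied.
Quorum: 19 present, but the 3 interested managers do not count, leaving 16. Quorum is 11. Satisfied.
Vote: the indemnification of a former officer requires two-thirds of the disinterested managers present (19 − 3 = 16). 2/3 of 16 = 10.67, rounded up to 11, so 11 affirmative votes are needed; 9 voted in favor. Not satisfied.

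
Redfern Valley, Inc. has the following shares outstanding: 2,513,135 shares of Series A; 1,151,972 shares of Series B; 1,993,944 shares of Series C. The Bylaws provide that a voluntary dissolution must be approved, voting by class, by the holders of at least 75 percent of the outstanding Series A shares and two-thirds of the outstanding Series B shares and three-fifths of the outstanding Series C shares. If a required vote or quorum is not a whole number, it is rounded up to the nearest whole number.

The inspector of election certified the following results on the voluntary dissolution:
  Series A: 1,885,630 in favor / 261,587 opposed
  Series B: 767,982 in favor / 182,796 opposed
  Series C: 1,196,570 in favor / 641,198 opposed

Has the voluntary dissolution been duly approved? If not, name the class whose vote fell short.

Series A: 3/4 of 2513135 = 1884851.25, rounded up to 1884852; 1,884,852 required, 1,885,630 in favor — approved.
Series B: 2/3 of 1151972 = 767981.33, rounded up to 767982; 767,982 required, 767,982 in favor — approved.
Series C: 3/5 of 1993944 = 1196366.40, rounded up to 1196367; 1,196,367 required, 1,196,570 in favor — approved.

Approved — every class gave the required vote.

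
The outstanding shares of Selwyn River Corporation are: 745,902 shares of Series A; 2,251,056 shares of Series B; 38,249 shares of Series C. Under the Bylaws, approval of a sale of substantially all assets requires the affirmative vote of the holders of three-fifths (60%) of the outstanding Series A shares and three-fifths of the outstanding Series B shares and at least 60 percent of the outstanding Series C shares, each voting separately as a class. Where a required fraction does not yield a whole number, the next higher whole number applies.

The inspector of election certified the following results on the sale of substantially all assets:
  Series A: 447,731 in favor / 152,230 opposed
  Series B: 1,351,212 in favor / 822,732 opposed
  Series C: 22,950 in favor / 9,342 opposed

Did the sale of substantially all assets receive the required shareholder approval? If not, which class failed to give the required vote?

Series A: 3/5 of 745902 = 447541.20, rounded up to 447542; 447,542 required, 447,731 in favor — approved.
Series B: 3/5 of 2251056 = 1350633.60, rounded up to 1350634; 1,350,634 required, 1,351,212 in favor — approved.
Series C: 3/5 of 38249 = 22949.40, rounded up to 22950; 22,950 required, 22,950 in favor — approved.

Approved — every class gave the required vote.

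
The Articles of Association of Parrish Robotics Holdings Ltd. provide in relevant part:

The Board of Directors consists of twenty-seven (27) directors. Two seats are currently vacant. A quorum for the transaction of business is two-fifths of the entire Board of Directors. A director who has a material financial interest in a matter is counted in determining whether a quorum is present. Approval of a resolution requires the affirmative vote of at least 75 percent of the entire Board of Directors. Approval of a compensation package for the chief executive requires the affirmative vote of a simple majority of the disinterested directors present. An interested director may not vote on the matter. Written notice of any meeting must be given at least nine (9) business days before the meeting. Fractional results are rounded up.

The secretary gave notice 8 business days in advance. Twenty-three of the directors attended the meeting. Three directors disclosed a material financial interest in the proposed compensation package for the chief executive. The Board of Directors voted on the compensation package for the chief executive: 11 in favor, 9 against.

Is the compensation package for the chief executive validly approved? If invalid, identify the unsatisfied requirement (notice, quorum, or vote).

Notice: 8 business days given; 9 required (8 < 9). Not satisfied.
Quorum: 23 present (interested directors count toward quorum); quorum is 11. Satisfied.
Vote: the compensation package for the chief executive requires a majority of the disinterested directors present (23 − 3 = 20). A majority of 20 is 11, so 11 affirmative votes are needed; 11 voted in favor. Satisfied.

Invalid — notice requirement not satisfied.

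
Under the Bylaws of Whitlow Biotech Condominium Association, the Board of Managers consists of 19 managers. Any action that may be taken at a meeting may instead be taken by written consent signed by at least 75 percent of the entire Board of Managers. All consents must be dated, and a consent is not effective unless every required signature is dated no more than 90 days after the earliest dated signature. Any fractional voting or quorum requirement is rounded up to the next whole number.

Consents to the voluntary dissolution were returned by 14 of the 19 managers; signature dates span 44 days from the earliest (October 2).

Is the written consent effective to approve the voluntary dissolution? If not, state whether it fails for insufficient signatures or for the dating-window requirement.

Not effective — insufficient signatures.

Signatures required: at least 75 percent of 19 — 3/4 of 19 = 14.25, rounded up to 15, so 15 needed; 14 signed. Insufficient.
Dating window: the latest signature is 44 days after the earliest; the limit is 90 days. Within the window.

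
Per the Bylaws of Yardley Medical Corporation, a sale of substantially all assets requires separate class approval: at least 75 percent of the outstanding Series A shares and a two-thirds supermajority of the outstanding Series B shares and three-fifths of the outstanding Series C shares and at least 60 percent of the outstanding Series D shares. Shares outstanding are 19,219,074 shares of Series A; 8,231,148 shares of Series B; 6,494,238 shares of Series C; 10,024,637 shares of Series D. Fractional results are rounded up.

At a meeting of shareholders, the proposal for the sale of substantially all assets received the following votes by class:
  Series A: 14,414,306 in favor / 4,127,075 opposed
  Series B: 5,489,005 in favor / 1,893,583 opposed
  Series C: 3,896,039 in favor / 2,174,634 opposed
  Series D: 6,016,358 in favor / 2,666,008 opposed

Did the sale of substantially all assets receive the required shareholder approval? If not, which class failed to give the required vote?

Not approved — the Series C shares did not give the required vote.

Series A: 3/4 of 19219074 = 14414305.50, rounded up to 14414306; 14,414,306 required, 14,414,306 in favor — approved.
Series B: 2/3 of 8231148 = 5487432; 5,487,432 required, 5,489,005 in favor — approved.
Series C: 3/5 of 6494238 = 3896542.80, rounded up to 3896543; 3,896,543 required, 3,896,039 in favor — not approved.
Series D: 3/5 of 10024637 = 6014782.20, rounded up to 6014783; 6,014,783 required, 6,016,358 in favor — approved.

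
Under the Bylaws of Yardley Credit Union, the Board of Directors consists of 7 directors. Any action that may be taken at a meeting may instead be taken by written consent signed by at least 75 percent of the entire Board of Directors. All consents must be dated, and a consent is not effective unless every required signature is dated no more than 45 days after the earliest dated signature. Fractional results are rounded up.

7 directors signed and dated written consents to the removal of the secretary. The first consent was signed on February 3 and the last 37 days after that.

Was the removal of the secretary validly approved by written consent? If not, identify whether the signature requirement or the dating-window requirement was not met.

Effective — both the signature and dating-window requirements are satisfied.

Signatures required: at least 75 percent of 7 — 3/4 of 7 = 5.25, rounded up to 6, so 6 needed; 7 signed. Sufficient.
Dating window: the latest signature is 37 days after the earliest; the limit is 45 days. Within the window.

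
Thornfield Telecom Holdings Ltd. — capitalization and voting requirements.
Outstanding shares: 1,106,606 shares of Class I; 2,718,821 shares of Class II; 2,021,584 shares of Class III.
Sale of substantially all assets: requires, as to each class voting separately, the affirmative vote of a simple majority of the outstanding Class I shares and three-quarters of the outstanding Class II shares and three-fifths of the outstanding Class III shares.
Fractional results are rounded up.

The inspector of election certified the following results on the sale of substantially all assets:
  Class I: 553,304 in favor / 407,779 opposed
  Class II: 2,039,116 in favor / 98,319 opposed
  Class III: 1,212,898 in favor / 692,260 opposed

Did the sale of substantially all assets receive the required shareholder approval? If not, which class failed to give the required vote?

Not approved — the Class III shares did not give the required vote.

Class I: a majority of 1106606 is 553304; 553,304 required, 553,304 in favor — approved.
Class II: 3/4 of 2718821 = 2039115.75, rounded up to 2039116; 2,039,116 required, 2,039,116 in favor — approved.
Class III: 3/5 of 2021584 = 1212950.40, rounded up to 1212951; 1,212,951 required, 1,212,898 in favor — not approved.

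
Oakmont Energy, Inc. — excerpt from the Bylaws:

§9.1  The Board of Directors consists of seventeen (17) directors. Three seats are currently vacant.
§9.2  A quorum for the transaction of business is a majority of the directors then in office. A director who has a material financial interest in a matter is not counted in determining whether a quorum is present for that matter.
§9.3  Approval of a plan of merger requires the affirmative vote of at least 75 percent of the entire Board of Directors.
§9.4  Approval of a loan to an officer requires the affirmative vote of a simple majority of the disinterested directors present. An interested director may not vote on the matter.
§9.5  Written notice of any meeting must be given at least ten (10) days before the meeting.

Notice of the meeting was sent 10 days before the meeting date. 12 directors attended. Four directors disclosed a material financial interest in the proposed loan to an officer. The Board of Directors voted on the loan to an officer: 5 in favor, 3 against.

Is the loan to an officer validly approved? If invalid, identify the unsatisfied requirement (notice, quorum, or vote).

Valid — all requirements satisfied.

Notice: 10 days given; 10 required (10 ≥ 10). Satisfied.
Quorum: 12 present, but the 4 interested directors do not count, leaving 8. Quorum is 8. Satisfied.
Vote: the loan to an officer requires a majority of the disinterested directors present (12 − 4 = 8). A majority of 8 is 5, so 5 affirmative votes are needed; 5 voted in favor. Satisfied.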